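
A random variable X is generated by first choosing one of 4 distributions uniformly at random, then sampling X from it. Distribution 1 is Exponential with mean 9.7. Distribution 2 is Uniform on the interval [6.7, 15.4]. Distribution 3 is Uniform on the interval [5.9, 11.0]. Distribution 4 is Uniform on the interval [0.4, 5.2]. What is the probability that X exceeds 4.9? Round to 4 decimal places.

Conditional on each component, P(X > 4.9): 1: 0.603412; 2: 1; 3: 1; 4: 0.0625.
By total probability, P(X > 4.9) = 0.25·0.603412 + 0.25·1 + 0.25·1 + 0.25·0.0625 = 0.666478.

0.6665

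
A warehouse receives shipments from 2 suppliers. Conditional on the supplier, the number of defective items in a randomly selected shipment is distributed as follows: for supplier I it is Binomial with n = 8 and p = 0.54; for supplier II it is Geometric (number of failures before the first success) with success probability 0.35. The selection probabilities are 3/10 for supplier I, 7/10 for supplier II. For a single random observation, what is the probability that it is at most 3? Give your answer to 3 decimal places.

Conditional on each supplier, P(X ≤ 3): I: 0.279806; II: 0.821494.
By total probability, P(X ≤ 3) = 0.3·0.279806 + 0.7·0.821494 = 0.658987.

0.659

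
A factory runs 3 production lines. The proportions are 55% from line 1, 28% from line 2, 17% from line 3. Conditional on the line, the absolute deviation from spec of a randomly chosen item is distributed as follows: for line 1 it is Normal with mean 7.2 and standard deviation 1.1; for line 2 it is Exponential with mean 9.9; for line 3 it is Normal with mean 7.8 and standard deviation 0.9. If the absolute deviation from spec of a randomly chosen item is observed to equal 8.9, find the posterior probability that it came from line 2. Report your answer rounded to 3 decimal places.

0.107

Likelihoods f(8.9 | ·): 1: 0.109869; 2: 0.0411091; 3: 0.210033.
Posterior ∝ prior × likelihood. Numerator for 2: 0.28·0.0411091 = 0.0115106.
Normalizing constant: 0.55·0.109869 + 0.28·0.0411091 + 0.17·0.210033 = 0.107644.
P(2 | observation) = 0.0115106 / 0.107644 = 0.106931.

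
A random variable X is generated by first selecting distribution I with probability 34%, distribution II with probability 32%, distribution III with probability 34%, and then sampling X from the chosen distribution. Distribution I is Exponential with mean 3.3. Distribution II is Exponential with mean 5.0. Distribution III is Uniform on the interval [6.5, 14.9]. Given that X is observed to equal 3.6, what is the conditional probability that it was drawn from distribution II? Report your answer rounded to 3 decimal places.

Likelihoods f(3.6 | ·): I: 0.101791; II: 0.0973505; III: 0.
Posterior ∝ prior × likelihood. Numerator for II: 0.32·0.0973505 = 0.0311521.
Normalizing constant: 0.34·0.101791 + 0.32·0.0973505 + 0.34·0 = 0.0657612.
P(II | observation) = 0.0311521 / 0.0657612 = 0.473717.

0.474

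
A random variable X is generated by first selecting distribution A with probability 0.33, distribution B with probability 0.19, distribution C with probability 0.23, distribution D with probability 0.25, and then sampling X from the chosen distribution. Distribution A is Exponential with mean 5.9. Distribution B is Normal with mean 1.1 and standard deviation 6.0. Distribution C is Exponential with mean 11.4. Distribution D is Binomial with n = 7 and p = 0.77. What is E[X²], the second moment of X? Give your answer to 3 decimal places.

97.399

For each component E[X²] = Var + (mean)², giving A: 69.62; B: 37.21; C: 259.92; D: 30.2918.
Overall E[X²] = 0.33·69.62 + 0.19·37.21 + 0.23·259.92 + 0.25·30.2918 = 97.3991.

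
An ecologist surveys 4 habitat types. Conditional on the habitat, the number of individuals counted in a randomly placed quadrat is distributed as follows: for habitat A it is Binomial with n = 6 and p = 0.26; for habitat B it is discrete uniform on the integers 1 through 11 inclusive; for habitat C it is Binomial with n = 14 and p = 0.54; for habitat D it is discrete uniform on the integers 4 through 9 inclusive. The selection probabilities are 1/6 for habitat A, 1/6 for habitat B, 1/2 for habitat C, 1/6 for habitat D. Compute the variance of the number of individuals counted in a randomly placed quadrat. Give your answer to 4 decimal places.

Per component, A: μ=1.56, E[X²]=3.588; B: μ=6, E[X²]=46; C: μ=7.56, E[X²]=60.6312; D: μ=6.5, E[X²]=45.1667.
E[X] = 0.166667·1.56 + 0.166667·6 + 0.5·7.56 + 0.166667·6.5 = 6.12333.
E[X²] = 0.166667·3.588 + 0.166667·46 + 0.5·60.6312 + 0.166667·45.1667 = 46.108.
Var(X) = E[X²] − (E[X])² = 46.108 − 37.4952 = 8.61283.

8.6128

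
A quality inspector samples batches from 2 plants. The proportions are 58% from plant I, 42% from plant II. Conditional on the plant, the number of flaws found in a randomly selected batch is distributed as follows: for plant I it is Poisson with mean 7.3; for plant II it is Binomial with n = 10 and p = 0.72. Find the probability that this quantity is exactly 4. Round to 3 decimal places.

Conditional on each plant, P(X = 4): I: 0.0799338; II: 0.0271955.
By total probability, P(X = 4) = 0.58·0.0799338 + 0.42·0.0271955 = 0.0577837.

0.058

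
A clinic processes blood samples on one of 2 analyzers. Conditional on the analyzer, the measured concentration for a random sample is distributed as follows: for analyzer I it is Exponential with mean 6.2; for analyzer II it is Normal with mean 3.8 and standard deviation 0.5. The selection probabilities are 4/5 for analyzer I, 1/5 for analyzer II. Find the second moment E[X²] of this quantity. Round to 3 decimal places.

64.442

For each component E[X²] = Var + (mean)², giving I: 76.88; II: 14.69.
Overall E[X²] = 0.8·76.88 + 0.2·14.69 = 64.442.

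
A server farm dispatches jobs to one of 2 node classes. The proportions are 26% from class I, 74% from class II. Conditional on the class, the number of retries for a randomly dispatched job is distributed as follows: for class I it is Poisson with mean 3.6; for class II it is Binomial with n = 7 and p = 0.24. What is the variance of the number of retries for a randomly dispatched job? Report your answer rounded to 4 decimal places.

Per component, I: μ=3.6, E[X²]=16.56; II: μ=1.68, E[X²]=4.0992.
E[X] = 0.26·3.6 + 0.74·1.68 = 2.1792.
E[X²] = 0.26·16.56 + 0.74·4.0992 = 7.33901.
Var(X) = E[X²] − (E[X])² = 7.33901 − 4.74891 = 2.5901.

2.5901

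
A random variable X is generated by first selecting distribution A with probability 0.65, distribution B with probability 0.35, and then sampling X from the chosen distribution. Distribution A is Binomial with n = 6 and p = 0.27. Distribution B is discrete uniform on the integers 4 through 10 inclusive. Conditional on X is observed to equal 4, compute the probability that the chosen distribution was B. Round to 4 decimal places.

0.6442

Likelihoods P(X=4 | ·): A: 0.0424807; B: 0.142857.
Posterior ∝ prior × likelihood. Numerator for B: 0.35·0.142857 = 0.05.
Normalizing constant: 0.65·0.0424807 + 0.35·0.142857 = 0.0776125.
P(B | observation) = 0.05 / 0.0776125 = 0.644226.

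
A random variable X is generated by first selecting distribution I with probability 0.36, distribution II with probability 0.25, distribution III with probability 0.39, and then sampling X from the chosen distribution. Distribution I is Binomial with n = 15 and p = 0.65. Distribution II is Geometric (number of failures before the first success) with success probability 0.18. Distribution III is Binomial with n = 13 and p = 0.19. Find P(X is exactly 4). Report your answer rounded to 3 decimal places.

0.076

Conditional on each component, P(X = 4): I: 0.00235253; II: 0.0813819; III: 0.139857.
By total probability, P(X = 4) = 0.36·0.00235253 + 0.25·0.0813819 + 0.39·0.139857 = 0.0757368.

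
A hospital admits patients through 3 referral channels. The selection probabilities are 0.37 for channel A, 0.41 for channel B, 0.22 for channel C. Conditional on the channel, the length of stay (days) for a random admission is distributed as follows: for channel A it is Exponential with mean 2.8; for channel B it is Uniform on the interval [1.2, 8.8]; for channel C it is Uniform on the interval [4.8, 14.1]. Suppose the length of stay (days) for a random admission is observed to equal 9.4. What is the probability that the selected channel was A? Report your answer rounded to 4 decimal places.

0.1629

Likelihoods f(9.4 | ·): A: 0.0124409; B: 0; C: 0.107527.
Posterior ∝ prior × likelihood. Numerator for A: 0.37·0.0124409 = 0.00460315.
Normalizing constant: 0.37·0.0124409 + 0.41·0 + 0.22·0.107527 = 0.0282591.
P(A | observation) = 0.00460315 / 0.0282591 = 0.162891.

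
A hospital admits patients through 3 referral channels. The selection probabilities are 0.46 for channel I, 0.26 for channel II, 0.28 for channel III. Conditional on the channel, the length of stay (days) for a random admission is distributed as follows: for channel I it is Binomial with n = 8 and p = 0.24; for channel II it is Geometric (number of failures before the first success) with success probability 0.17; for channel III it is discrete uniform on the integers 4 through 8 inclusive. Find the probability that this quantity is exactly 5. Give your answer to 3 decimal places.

0.082

Conditional on each channel, P(X = 5): I: 0.0195742; II: 0.0669637; III: 0.2.
By total probability, P(X = 5) = 0.46·0.0195742 + 0.26·0.0669637 + 0.28·0.2 = 0.0824147.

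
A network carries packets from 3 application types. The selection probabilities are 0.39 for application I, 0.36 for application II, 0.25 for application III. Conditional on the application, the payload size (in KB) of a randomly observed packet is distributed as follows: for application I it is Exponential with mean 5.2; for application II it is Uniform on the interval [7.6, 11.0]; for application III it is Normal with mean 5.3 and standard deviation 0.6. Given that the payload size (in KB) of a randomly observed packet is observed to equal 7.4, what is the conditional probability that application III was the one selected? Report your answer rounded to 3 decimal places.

0.020

Likelihoods f(7.4 | ·): I: 0.0463407; II: 0; III: 0.00145447.
Posterior ∝ prior × likelihood. Numerator for III: 0.25·0.00145447 = 0.000363618.
Normalizing constant: 0.39·0.0463407 + 0.36·0 + 0.25·0.00145447 = 0.0184365.
P(III | observation) = 0.000363618 / 0.0184365 = 0.0197227.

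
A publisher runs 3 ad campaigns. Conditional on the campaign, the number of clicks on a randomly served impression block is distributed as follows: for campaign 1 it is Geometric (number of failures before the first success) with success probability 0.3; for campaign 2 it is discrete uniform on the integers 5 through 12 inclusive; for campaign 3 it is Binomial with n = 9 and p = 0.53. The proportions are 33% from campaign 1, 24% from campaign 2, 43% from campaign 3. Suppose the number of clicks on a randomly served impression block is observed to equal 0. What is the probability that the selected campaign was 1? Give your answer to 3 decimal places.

Likelihoods P(X=0 | ·): 1: 0.3; 2: 0; 3: 0.00111913.
Posterior ∝ prior × likelihood. Numerator for 1: 0.33·0.3 = 0.099.
Normalizing constant: 0.33·0.3 + 0.24·0 + 0.43·0.00111913 = 0.0994812.
P(1 | observation) = 0.099 / 0.0994812 = 0.995163.

0.995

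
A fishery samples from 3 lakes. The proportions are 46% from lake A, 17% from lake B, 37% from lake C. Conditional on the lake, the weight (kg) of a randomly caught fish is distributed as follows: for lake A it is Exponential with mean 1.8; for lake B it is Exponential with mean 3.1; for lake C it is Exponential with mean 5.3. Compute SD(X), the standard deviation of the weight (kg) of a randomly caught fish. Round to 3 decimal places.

4.005

Per component, A: μ=1.8, E[X²]=6.48; B: μ=3.1, E[X²]=19.22; C: μ=5.3, E[X²]=56.18.
E[X] = 0.46·1.8 + 0.17·3.1 + 0.37·5.3 = 3.316.
E[X²] = 0.46·6.48 + 0.17·19.22 + 0.37·56.18 = 27.0348.
Var(X) = E[X²] − (E[X])² = 27.0348 − 10.9959 = 16.0389.
SD(X) = √16.0389 = 4.00487.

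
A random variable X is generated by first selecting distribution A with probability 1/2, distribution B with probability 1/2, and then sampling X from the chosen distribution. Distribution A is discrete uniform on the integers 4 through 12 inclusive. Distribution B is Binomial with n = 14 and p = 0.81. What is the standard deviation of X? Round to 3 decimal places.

2.683

Per component, A: μ=8, E[X²]=70.6667; B: μ=11.34, E[X²]=130.75.
E[X] = 0.5·8 + 0.5·11.34 = 9.67.
E[X²] = 0.5·70.6667 + 0.5·130.75 = 100.708.
Var(X) = E[X²] − (E[X])² = 100.708 − 93.5089 = 7.19953.
SD(X) = √7.19953 = 2.68319.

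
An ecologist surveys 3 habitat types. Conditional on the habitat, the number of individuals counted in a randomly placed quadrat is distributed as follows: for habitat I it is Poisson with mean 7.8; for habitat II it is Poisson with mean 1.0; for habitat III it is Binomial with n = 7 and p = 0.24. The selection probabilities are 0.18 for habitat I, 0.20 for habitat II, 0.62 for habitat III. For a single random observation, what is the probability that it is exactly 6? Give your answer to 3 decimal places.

Conditional on each habitat, P(X = 6): I: 0.128156; II: 0.000510944; III: 0.00101667.
By total probability, P(X = 6) = 0.18·0.128156 + 0.2·0.000510944 + 0.62·0.00101667 = 0.0238006.

0.024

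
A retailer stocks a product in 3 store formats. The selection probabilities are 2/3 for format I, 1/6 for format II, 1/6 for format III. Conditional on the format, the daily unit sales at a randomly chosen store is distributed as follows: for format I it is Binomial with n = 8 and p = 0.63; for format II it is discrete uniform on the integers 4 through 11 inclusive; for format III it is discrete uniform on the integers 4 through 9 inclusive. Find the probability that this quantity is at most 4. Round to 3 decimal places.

0.274

Conditional on each format, P(X ≤ 4): I: 0.337414; II: 0.125; III: 0.166667.
By total probability, P(X ≤ 4) = 0.666667·0.337414 + 0.166667·0.125 + 0.166667·0.166667 = 0.273554.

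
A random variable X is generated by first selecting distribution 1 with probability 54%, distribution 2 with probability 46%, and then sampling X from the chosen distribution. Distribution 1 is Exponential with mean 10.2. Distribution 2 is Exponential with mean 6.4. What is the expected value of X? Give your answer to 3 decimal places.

Component means — 1: 10.2; 2: 6.4.
E[X] = 0.54·10.2 + 0.46·6.4 = 8.452.

8.452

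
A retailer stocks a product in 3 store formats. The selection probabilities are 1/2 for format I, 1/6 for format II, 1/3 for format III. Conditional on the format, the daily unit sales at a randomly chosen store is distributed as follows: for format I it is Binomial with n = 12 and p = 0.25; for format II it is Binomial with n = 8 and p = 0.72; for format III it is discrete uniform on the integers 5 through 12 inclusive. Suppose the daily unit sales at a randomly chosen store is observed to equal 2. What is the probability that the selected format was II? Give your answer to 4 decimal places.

Likelihoods P(X=2 | ·): I: 0.232293; II: 0.00699473; III: 0.
Posterior ∝ prior × likelihood. Numerator for II: 0.166667·0.00699473 = 0.00116579.
Normalizing constant: 0.5·0.232293 + 0.166667·0.00699473 + 0.333333·0 = 0.117312.
P(II | observation) = 0.00116579 / 0.117312 = 0.00993747.

0.0099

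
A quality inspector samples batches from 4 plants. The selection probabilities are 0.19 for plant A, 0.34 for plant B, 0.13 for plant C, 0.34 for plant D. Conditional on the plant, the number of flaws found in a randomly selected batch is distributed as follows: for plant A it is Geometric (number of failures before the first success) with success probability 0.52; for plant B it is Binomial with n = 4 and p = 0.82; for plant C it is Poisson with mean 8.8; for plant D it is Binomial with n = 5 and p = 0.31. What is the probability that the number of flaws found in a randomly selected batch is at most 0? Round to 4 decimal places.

Conditional on each plant, P(X ≤ 0): A: 0.52; B: 0.00104976; C: 0.000150733; D: 0.156403.
By total probability, P(X ≤ 0) = 0.19·0.52 + 0.34·0.00104976 + 0.13·0.000150733 + 0.34·0.156403 = 0.152354.

0.1524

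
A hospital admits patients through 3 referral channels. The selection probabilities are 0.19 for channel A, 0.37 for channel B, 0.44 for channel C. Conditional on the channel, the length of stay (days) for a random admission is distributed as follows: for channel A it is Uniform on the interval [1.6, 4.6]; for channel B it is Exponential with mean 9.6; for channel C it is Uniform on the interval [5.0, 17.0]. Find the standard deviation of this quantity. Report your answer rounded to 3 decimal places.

Per component, A: μ=3.1, E[X²]=10.36; B: μ=9.6, E[X²]=184.32; C: μ=11, E[X²]=133.
E[X] = 0.19·3.1 + 0.37·9.6 + 0.44·11 = 8.981.
E[X²] = 0.19·10.36 + 0.37·184.32 + 0.44·133 = 128.687.
Var(X) = E[X²] − (E[X])² = 128.687 − 80.6584 = 48.0284.
SD(X) = √48.0284 = 6.93026.

6.930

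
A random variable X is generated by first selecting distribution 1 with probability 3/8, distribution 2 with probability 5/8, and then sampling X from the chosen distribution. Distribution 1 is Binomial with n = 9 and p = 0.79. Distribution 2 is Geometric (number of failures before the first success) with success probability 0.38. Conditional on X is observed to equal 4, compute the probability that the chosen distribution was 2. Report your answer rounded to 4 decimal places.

0.8236

Likelihoods P(X=4 | ·): 1: 0.0200436; 2: 0.0561501.
Posterior ∝ prior × likelihood. Numerator for 2: 0.625·0.0561501 = 0.0350938.
Normalizing constant: 0.375·0.0200436 + 0.625·0.0561501 = 0.0426101.
P(2 | observation) = 0.0350938 / 0.0426101 = 0.823602.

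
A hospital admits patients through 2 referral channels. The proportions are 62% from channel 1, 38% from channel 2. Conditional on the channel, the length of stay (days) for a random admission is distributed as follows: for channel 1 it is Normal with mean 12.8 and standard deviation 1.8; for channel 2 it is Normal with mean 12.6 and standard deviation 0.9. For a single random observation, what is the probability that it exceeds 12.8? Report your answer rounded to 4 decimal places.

0.4666

Conditional on each channel, P(X > 12.8): 1: 0.5; 2: 0.41207.
By total probability, P(X > 12.8) = 0.62·0.5 + 0.38·0.41207 = 0.466587.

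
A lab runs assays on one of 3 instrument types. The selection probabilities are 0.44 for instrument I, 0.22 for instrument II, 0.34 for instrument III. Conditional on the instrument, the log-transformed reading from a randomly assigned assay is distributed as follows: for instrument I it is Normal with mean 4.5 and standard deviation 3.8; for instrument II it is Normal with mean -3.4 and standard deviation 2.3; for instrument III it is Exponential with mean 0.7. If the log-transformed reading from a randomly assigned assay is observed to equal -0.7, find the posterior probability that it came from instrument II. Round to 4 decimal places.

Likelihoods f(-0.7 | ·): I: 0.0411625; II: 0.0870839; III: 0.
Posterior ∝ prior × likelihood. Numerator for II: 0.22·0.0870839 = 0.0191585.
Normalizing constant: 0.44·0.0411625 + 0.22·0.0870839 + 0.34·0 = 0.03727.
P(II | observation) = 0.0191585 / 0.03727 = 0.514046.

0.5140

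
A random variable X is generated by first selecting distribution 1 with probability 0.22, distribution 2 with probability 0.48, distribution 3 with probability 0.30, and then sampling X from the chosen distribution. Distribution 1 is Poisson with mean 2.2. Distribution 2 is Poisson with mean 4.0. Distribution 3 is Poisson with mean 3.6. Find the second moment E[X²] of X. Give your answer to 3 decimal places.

16.117

For each component E[X²] = Var + (mean)², giving 1: 7.04; 2: 20; 3: 16.56.
Overall E[X²] = 0.22·7.04 + 0.48·20 + 0.3·16.56 = 16.1168.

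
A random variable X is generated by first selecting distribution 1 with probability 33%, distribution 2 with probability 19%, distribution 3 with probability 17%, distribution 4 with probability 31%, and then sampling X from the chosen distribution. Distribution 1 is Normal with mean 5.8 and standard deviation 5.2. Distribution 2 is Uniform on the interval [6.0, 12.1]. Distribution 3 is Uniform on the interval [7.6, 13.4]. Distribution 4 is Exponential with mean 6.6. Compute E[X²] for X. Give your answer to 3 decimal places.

82.401

For each component E[X²] = Var + (mean)², giving 1: 60.68; 2: 85.0033; 3: 113.053; 4: 87.12.
Overall E[X²] = 0.33·60.68 + 0.19·85.0033 + 0.17·113.053 + 0.31·87.12 = 82.4013.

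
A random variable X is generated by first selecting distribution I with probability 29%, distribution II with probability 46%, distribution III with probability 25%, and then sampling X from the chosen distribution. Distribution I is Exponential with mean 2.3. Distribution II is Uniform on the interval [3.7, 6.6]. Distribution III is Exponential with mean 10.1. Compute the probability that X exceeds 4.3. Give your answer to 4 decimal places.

Conditional on each component, P(X > 4.3): I: 0.154191; II: 0.793103; III: 0.653284.
By total probability, P(X > 4.3) = 0.29·0.154191 + 0.46·0.793103 + 0.25·0.653284 = 0.572864.

0.5729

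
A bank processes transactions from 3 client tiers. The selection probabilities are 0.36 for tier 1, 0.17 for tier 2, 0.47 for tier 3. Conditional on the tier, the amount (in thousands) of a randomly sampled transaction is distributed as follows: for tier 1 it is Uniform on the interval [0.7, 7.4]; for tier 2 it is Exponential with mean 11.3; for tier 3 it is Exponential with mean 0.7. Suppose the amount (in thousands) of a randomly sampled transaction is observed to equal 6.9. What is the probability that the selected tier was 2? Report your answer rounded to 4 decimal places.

Likelihoods f(6.9 | ·): 1: 0.149254; 2: 0.0480544; 3: 7.48168e-05.
Posterior ∝ prior × likelihood. Numerator for 2: 0.17·0.0480544 = 0.00816924.
Normalizing constant: 0.36·0.149254 + 0.17·0.0480544 + 0.47·7.48168e-05 = 0.0619358.
P(2 | observation) = 0.00816924 / 0.0619358 = 0.131899.

0.1319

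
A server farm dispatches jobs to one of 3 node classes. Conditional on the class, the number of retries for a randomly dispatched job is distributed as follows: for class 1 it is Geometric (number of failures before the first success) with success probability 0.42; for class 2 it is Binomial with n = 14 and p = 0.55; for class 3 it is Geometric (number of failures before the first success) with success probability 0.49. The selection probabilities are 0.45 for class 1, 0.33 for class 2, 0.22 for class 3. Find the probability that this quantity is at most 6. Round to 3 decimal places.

0.743

Conditional on each class, P(X ≤ 6): 1: 0.97792; 2: 0.258637; 3: 0.991026.
By total probability, P(X ≤ 6) = 0.45·0.97792 + 0.33·0.258637 + 0.22·0.991026 = 0.74344.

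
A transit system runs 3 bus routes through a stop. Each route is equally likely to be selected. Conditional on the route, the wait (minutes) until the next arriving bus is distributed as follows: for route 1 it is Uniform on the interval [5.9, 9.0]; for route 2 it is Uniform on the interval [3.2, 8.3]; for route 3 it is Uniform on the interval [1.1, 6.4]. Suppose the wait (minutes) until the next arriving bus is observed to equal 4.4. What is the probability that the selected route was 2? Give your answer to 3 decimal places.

Likelihoods f(4.4 | ·): 1: 0; 2: 0.196078; 3: 0.188679.
Posterior ∝ prior × likelihood. Numerator for 2: 0.333333·0.196078 = 0.0653595.
Normalizing constant: 0.333333·0 + 0.333333·0.196078 + 0.333333·0.188679 = 0.128253.
P(2 | observation) = 0.0653595 / 0.128253 = 0.509615.

0.510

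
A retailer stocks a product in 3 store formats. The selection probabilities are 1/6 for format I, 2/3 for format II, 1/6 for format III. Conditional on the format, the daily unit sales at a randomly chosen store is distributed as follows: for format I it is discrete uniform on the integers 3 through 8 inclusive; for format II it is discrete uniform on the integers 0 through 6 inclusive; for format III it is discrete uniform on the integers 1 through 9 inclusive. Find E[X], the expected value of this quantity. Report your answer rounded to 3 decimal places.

Component means — I: 5.5; II: 3; III: 5.
E[X] = 0.166667·5.5 + 0.666667·3 + 0.166667·5 = 3.75.

3.750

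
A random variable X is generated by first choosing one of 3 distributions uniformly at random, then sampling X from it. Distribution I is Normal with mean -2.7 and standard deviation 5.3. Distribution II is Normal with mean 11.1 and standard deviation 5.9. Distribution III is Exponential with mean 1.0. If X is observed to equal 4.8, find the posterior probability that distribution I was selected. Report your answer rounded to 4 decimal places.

Likelihoods f(4.8 | ·): I: 0.0276566; II: 0.0382357; III: 0.00822975.
Posterior ∝ prior × likelihood. Numerator for I: 0.333333·0.0276566 = 0.00921886.
Normalizing constant: 0.333333·0.0276566 + 0.333333·0.0382357 + 0.333333·0.00822975 = 0.0247073.
P(I | observation) = 0.00921886 / 0.0247073 = 0.373122.

0.3731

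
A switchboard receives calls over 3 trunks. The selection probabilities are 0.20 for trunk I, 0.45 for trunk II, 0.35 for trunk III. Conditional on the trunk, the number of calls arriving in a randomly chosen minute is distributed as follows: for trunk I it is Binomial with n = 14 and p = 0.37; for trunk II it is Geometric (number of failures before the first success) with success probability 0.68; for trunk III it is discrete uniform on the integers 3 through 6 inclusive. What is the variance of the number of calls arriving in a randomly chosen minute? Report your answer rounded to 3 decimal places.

5.987

Per component, I: μ=5.18, E[X²]=30.0958; II: μ=0.470588, E[X²]=0.913495; III: μ=4.5, E[X²]=21.5.
E[X] = 0.2·5.18 + 0.45·0.470588 + 0.35·4.5 = 2.82276.
E[X²] = 0.2·30.0958 + 0.45·0.913495 + 0.35·21.5 = 13.9552.
Var(X) = E[X²] − (E[X])² = 13.9552 − 7.968 = 5.98723.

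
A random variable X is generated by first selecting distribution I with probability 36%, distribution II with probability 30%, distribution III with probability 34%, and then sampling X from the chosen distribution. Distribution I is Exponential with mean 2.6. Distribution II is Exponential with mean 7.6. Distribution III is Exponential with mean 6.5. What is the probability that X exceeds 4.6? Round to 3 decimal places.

Conditional on each component, P(X > 4.6): I: 0.170464; II: 0.545931; III: 0.49278.
By total probability, P(X > 4.6) = 0.36·0.170464 + 0.3·0.545931 + 0.34·0.49278 = 0.392692.

0.393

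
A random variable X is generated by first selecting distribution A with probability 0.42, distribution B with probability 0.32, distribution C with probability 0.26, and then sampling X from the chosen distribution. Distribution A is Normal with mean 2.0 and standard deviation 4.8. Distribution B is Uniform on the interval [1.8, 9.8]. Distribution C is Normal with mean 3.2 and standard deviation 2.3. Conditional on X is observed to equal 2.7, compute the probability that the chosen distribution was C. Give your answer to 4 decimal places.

Likelihoods f(2.7 | ·): A: 0.0822339; B: 0.125; C: 0.169403.
Posterior ∝ prior × likelihood. Numerator for C: 0.26·0.169403 = 0.0440447.
Normalizing constant: 0.42·0.0822339 + 0.32·0.125 + 0.26·0.169403 = 0.118583.
P(C | observation) = 0.0440447 / 0.118583 = 0.371425.

0.3714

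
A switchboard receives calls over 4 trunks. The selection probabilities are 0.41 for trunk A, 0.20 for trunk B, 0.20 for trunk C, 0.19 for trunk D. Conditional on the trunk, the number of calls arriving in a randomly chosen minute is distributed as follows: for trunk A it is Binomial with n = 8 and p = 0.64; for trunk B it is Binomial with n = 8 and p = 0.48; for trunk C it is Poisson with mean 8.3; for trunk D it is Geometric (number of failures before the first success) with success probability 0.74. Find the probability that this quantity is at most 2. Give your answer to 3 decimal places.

Conditional on each trunk, P(X ≤ 2): A: 0.0292594; B: 0.172368; C: 0.0108714; D: 0.982424.
By total probability, P(X ≤ 2) = 0.41·0.0292594 + 0.2·0.172368 + 0.2·0.0108714 + 0.19·0.982424 = 0.235305.

0.235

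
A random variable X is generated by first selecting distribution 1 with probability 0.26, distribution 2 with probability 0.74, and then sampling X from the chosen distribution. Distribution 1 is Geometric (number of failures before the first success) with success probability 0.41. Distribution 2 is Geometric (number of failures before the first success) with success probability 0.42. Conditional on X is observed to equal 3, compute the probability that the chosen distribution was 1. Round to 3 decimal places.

Likelihoods P(X=3 | ·): 1: 0.0842054; 2: 0.081947.
Posterior ∝ prior × likelihood. Numerator for 1: 0.26·0.0842054 = 0.0218934.
Normalizing constant: 0.26·0.0842054 + 0.74·0.081947 = 0.0825342.
P(1 | observation) = 0.0218934 / 0.0825342 = 0.265265.

0.265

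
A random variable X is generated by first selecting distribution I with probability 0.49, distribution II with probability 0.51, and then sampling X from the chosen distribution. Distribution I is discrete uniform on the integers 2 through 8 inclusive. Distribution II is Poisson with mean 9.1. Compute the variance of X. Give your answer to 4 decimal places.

Per component, I: μ=5, E[X²]=29; II: μ=9.1, E[X²]=91.91.
E[X] = 0.49·5 + 0.51·9.1 = 7.091.
E[X²] = 0.49·29 + 0.51·91.91 = 61.0841.
Var(X) = E[X²] − (E[X])² = 61.0841 − 50.2823 = 10.8018.

10.8018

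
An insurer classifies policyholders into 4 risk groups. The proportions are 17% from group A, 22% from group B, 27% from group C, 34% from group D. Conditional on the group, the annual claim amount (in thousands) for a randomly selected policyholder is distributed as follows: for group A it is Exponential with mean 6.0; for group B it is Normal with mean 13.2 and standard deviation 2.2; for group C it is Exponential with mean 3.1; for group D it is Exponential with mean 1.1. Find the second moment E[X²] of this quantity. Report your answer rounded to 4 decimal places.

57.6498

For each component E[X²] = Var + (mean)², giving A: 72; B: 179.08; C: 19.22; D: 2.42.
Overall E[X²] = 0.17·72 + 0.22·179.08 + 0.27·19.22 + 0.34·2.42 = 57.6498.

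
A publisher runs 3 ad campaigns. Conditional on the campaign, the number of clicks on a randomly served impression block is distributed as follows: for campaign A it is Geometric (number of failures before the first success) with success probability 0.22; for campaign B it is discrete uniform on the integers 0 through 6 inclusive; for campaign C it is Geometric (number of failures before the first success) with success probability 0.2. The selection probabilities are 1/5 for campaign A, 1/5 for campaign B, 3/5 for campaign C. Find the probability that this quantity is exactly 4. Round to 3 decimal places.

Conditional on each campaign, P(X = 4): A: 0.0814331; B: 0.142857; C: 0.08192.
By total probability, P(X = 4) = 0.2·0.0814331 + 0.2·0.142857 + 0.6·0.08192 = 0.0940101.

0.094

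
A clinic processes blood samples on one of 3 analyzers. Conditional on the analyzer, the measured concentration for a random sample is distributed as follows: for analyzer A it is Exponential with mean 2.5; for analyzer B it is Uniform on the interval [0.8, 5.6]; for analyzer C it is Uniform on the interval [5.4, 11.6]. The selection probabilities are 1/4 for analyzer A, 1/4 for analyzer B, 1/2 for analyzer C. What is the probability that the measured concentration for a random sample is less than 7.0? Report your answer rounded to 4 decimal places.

Conditional on each analyzer, P(X < 7.0): A: 0.93919; B: 1; C: 0.258065.
By total probability, P(X < 7.0) = 0.25·0.93919 + 0.25·1 + 0.5·0.258065 = 0.61383.

0.6138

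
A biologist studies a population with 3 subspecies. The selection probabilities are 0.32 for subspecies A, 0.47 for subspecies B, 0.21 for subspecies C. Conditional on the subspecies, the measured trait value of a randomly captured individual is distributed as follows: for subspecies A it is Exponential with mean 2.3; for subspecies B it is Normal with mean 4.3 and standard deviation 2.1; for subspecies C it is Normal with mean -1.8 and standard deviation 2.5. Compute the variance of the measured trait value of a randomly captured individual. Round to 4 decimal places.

Per component, A: μ=2.3, E[X²]=10.58; B: μ=4.3, E[X²]=22.9; C: μ=-1.8, E[X²]=9.49.
E[X] = 0.32·2.3 + 0.47·4.3 + 0.21·-1.8 = 2.379.
E[X²] = 0.32·10.58 + 0.47·22.9 + 0.21·9.49 = 16.1415.
Var(X) = E[X²] − (E[X])² = 16.1415 − 5.65964 = 10.4819.

10.4819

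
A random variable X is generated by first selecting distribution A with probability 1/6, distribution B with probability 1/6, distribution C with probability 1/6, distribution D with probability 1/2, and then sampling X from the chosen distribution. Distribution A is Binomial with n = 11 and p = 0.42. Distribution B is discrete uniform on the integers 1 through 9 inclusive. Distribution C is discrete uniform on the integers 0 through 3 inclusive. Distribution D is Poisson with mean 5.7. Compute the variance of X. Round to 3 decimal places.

6.839

Per component, A: μ=4.62, E[X²]=24.024; B: μ=5, E[X²]=31.6667; C: μ=1.5, E[X²]=3.5; D: μ=5.7, E[X²]=38.19.
E[X] = 0.166667·4.62 + 0.166667·5 + 0.166667·1.5 + 0.5·5.7 = 4.70333.
E[X²] = 0.166667·24.024 + 0.166667·31.6667 + 0.166667·3.5 + 0.5·38.19 = 28.9601.
Var(X) = E[X²] − (E[X])² = 28.9601 − 22.1213 = 6.83877.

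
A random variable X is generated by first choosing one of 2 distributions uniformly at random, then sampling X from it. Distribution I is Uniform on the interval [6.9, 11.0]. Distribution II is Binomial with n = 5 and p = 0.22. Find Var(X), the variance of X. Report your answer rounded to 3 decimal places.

Per component, I: μ=8.95, E[X²]=81.5033; II: μ=1.1, E[X²]=2.068.
E[X] = 0.5·8.95 + 0.5·1.1 = 5.025.
E[X²] = 0.5·81.5033 + 0.5·2.068 = 41.7857.
Var(X) = E[X²] − (E[X])² = 41.7857 − 25.2506 = 16.535.

16.535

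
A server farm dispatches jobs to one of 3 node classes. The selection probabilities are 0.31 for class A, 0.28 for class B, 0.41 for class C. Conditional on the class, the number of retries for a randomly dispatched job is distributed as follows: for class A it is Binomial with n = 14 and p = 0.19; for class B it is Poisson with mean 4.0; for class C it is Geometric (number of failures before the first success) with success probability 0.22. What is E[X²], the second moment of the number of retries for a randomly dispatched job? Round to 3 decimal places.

For each component E[X²] = Var + (mean)², giving A: 9.2302; B: 20; C: 28.686.
Overall E[X²] = 0.31·9.2302 + 0.28·20 + 0.41·28.686 = 20.2226.

20.223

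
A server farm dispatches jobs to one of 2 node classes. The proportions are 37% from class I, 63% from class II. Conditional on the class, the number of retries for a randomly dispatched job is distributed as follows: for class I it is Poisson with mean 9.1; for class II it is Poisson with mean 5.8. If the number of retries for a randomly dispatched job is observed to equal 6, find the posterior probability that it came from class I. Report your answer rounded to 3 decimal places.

0.244

Likelihoods P(X=6 | ·): I: 0.0880716; II: 0.160076.
Posterior ∝ prior × likelihood. Numerator for I: 0.37·0.0880716 = 0.0325865.
Normalizing constant: 0.37·0.0880716 + 0.63·0.160076 = 0.133435.
P(I | observation) = 0.0325865 / 0.133435 = 0.244213.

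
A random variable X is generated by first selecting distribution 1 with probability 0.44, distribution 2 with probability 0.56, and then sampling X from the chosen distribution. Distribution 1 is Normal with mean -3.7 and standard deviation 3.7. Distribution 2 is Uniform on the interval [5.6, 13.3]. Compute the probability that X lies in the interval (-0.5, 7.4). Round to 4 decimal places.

Conditional on each component, P(-0.5 < X < 7.4): 1: 0.192207; 2: 0.233766.
By total probability, P(-0.5 < X < 7.4) = 0.44·0.192207 + 0.56·0.233766 = 0.21548.

0.2155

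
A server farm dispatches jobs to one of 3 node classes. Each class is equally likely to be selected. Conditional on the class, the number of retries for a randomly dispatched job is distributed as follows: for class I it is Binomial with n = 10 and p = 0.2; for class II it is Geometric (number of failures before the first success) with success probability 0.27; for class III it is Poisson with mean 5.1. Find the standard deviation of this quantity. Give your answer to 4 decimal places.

2.7078

Per component, I: μ=2, E[X²]=5.6; II: μ=2.7037, E[X²]=17.3237; III: μ=5.1, E[X²]=31.11.
E[X] = 0.333333·2 + 0.333333·2.7037 + 0.333333·5.1 = 3.2679.
E[X²] = 0.333333·5.6 + 0.333333·17.3237 + 0.333333·31.11 = 18.0112.
Var(X) = E[X²] − (E[X])² = 18.0112 − 10.6792 = 7.33207.
SD(X) = √7.33207 = 2.70778.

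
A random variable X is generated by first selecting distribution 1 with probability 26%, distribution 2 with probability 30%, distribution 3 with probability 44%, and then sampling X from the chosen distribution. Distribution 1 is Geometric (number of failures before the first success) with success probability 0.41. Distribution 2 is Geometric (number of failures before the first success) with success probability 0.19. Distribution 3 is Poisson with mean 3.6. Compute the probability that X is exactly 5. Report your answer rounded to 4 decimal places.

Conditional on each component, P(X = 5): 1: 0.0293119; 2: 0.0662489; 3: 0.13768.
By total probability, P(X = 5) = 0.26·0.0293119 + 0.3·0.0662489 + 0.44·0.13768 = 0.088075.

0.0881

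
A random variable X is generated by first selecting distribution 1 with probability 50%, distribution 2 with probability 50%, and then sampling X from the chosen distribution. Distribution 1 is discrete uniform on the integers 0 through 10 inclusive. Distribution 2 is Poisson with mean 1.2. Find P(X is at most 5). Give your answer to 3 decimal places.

0.772

Conditional on each component, P(X ≤ 5): 1: 0.545455; 2: 0.9985.
By total probability, P(X ≤ 5) = 0.5·0.545455 + 0.5·0.9985 = 0.771977.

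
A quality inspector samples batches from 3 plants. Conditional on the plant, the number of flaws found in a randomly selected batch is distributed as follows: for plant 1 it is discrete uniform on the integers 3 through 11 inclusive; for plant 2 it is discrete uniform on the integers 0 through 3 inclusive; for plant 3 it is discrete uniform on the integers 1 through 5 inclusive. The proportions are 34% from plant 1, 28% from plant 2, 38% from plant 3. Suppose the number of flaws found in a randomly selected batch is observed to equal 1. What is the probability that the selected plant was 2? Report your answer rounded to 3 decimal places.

0.479

Likelihoods P(X=1 | ·): 1: 0; 2: 0.25; 3: 0.2.
Posterior ∝ prior × likelihood. Numerator for 2: 0.28·0.25 = 0.07.
Normalizing constant: 0.34·0 + 0.28·0.25 + 0.38·0.2 = 0.146.
P(2 | observation) = 0.07 / 0.146 = 0.479452.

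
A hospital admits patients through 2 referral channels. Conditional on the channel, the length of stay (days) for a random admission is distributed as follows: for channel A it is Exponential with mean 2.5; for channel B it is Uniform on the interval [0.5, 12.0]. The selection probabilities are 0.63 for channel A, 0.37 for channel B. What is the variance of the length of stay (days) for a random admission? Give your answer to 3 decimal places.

11.293

Per component, A: μ=2.5, E[X²]=12.5; B: μ=6.25, E[X²]=50.0833.
E[X] = 0.63·2.5 + 0.37·6.25 = 3.8875.
E[X²] = 0.63·12.5 + 0.37·50.0833 = 26.4058.
Var(X) = E[X²] − (E[X])² = 26.4058 − 15.1127 = 11.2932.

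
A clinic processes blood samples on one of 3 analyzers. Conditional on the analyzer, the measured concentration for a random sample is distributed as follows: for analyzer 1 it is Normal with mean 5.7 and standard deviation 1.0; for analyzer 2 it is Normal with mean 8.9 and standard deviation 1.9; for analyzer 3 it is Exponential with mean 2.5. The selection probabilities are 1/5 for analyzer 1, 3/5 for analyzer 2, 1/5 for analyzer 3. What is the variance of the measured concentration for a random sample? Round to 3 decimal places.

Per component, 1: μ=5.7, E[X²]=33.49; 2: μ=8.9, E[X²]=82.82; 3: μ=2.5, E[X²]=12.5.
E[X] = 0.2·5.7 + 0.6·8.9 + 0.2·2.5 = 6.98.
E[X²] = 0.2·33.49 + 0.6·82.82 + 0.2·12.5 = 58.89.
Var(X) = E[X²] − (E[X])² = 58.89 − 48.7204 = 10.1696.

10.170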